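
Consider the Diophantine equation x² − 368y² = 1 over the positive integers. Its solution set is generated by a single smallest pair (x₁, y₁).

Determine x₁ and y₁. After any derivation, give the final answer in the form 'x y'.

[19; 5,2,5,38] for √368; ℓ=4 ⇒ convergent index 3
a_0=19:  p_0=19·1+0=19,  q_0=19·0+1=1
a_1=5:  p_1=5·19+1=96,  q_1=5·1+0=5
a_2=2:  p_2=2·96+19=211,  q_2=2·5+1=11
a_3=5:  p_3=5·211+96=1151,  q_3=5·11+5=60
fundamental: x₁=1151, y₁=60  (since 1324801 − 368·3600 = 1)

1151 60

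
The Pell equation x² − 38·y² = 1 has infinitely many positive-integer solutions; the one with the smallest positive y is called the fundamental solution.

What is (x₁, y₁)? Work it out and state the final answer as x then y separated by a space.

[6; 6,12] for √38; ℓ=2 ⇒ convergent index 1
i=0: a=6 ⇒ p=6, q=1
i=1: a=6 ⇒ p=37, q=6
→ (37, 6).  Check: 37²=1369, 38·6²=1368, difference 1.

37 6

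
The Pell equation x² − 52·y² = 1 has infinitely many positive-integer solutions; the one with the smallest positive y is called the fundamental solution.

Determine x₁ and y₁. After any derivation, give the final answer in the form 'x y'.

[7; 4,1,2,1,4,14] for √52; ℓ=6 ⇒ convergent index 5
i=0: a=7 ⇒ p=7, q=1
…
i=2: a=1 ⇒ p=36, q=5
…
i=4: a=1 ⇒ p=137, q=19
i=5: a=4 ⇒ p=649, q=90
→ (649, 90).  Check: 649²=421201, 52·90²=421200, difference 1.

649 90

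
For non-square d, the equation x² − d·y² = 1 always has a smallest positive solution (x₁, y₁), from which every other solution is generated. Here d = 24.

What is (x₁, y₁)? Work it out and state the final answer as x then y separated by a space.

√24 = [4; 1,8, …], period ℓ=2 (even) → k=1
k=0  a_k=4  p_k/q_k = 4/1
k=1  a_k=1  p_k/q_k = 5/1
→ (5, 1).  Check: 5²=25, 24·1²=24, difference 1.

5 1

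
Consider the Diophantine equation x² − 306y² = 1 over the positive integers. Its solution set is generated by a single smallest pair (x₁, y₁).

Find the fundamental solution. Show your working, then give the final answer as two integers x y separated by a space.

35 2

d=306: √d = [17; 2,34] (ℓ=2, even), read p_1/q_1
i=0: a=17 ⇒ p=17, q=1
i=1: a=2 ⇒ p=35, q=2
→ (35, 2).  Check: 35²=1225, 306·2²=1224, difference 1.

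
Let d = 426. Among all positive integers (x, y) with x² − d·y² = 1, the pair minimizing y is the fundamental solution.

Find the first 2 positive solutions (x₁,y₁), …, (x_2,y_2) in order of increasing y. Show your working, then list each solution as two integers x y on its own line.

[20; 1,1,1,3,2,6,2,3,1,1,1,40] for √426; ℓ=12 ⇒ convergent index 11
k=0  a_k=20  p_k/q_k = 20/1
k=1  a_k=1  p_k/q_k = 21/1
k=2  a_k=1  p_k/q_k = 41/2
k=3  a_k=1  p_k/q_k = 62/3
…
k=5  a_k=2  p_k/q_k = 516/25
k=6  a_k=6  p_k/q_k = 3323/161
k=7  a_k=2  p_k/q_k = 7162/347
…
k=10  a_k=1  p_k/q_k = 56780/2751
k=11  a_k=1  p_k/q_k = 88751/4300
fundamental: x₁=88751, y₁=4300  (since 7876740001 − 426·18490000 = 1)
(88751+4300√426)^2 = 15753480001 + 763258600√426

88751 4300
15753480001 763258600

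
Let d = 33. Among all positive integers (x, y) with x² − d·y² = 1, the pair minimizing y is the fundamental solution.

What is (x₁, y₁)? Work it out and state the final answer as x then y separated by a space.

d=33: √d = [5; 1,2,1,10] (ℓ=4, even), read p_3/q_3
a_0=5:  p_0=5·1+0=5,  q_0=5·0+1=1
a_1=1:  p_1=1·5+1=6,  q_1=1·1+0=1
a_2=2:  p_2=2·6+5=17,  q_2=2·1+1=3
a_3=1:  p_3=1·17+6=23,  q_3=1·3+1=4
→ (23, 4).  Check: 23²=529, 33·4²=528, difference 1.

23 4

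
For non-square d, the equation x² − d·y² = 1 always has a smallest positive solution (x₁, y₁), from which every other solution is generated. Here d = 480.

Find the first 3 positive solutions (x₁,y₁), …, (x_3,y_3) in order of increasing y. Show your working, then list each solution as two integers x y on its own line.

√480 = [21; 1,9,1,42, …], period ℓ=4 (even) → k=3
a_0=21:  p_0=21·1+0=21,  q_0=21·0+1=1
a_1=1:  p_1=1·21+1=22,  q_1=1·1+0=1
a_2=9:  p_2=9·22+21=219,  q_2=9·1+1=10
a_3=1:  p_3=1·219+22=241,  q_3=1·10+1=11
(x₁, y₁) = (241, 11);  241² − 480·11² = 1 ✓
k=2:  x_2 = 241·241+480·11·11 = 116161,  y_2 = 241·11+11·241 = 5302
k=3:  x_3 = 241·116161+480·11·5302 = 55989361,  y_3 = 241·5302+11·116161 = 2555553

241 11
116161 5302
55989361 2555553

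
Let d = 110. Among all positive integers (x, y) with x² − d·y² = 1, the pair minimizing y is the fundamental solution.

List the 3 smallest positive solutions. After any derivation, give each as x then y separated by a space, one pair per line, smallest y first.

21 2
881 84
36981 3526

d=110: √d = [10; 2,20] (ℓ=2, even), read p_1/q_1
k=0  a_k=10  p_k/q_k = 10/1
k=1  a_k=2  p_k/q_k = 21/2
(x₁, y₁) = (21, 2);  21² − 110·2² = 1 ✓
k=2:  x_2 = 21·21+110·2·2 = 881,  y_2 = 21·2+2·21 = 84
k=3:  x_3 = 21·881+110·2·84 = 36981,  y_3 = 21·84+2·881 = 3526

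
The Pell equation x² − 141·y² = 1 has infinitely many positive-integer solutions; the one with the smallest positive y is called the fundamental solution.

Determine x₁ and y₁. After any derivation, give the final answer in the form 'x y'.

95 8

d=141: √d = [11; 1,6,1,22] (ℓ=4, even), read p_3/q_3
k=0  a_k=11  p_k/q_k = 11/1
…
k=2  a_k=6  p_k/q_k = 83/7
k=3  a_k=1  p_k/q_k = 95/8
fundamental: x₁=95, y₁=8  (since 9025 − 141·64 = 1)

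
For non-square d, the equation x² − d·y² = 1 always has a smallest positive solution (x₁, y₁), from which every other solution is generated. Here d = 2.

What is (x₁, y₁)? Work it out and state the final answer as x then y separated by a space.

d=2: √d = [1; 2] (ℓ=1, odd), read p_1/q_1
i=0: a=1 ⇒ p=1, q=1
i=1: a=2 ⇒ p=3, q=2
fundamental: x₁=3, y₁=2  (since 9 − 2·4 = 1)

3 2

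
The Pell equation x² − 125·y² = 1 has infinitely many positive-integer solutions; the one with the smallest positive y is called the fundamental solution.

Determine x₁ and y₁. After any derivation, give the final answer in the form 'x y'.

930249 83204

[11; 5,1,1,5,22] for √125; ℓ=5 ⇒ convergent index 9
k=0  a_k=11  p_k/q_k = 11/1
k=1  a_k=5  p_k/q_k = 56/5
…
k=3  a_k=1  p_k/q_k = 123/11
…
k=5  a_k=22  p_k/q_k = 15127/1353
k=6  a_k=5  p_k/q_k = 76317/6826
k=7  a_k=1  p_k/q_k = 91444/8179
k=8  a_k=1  p_k/q_k = 167761/15005
k=9  a_k=5  p_k/q_k = 930249/83204
(x₁, y₁) = (930249, 83204);  930249² − 125·83204² = 1 ✓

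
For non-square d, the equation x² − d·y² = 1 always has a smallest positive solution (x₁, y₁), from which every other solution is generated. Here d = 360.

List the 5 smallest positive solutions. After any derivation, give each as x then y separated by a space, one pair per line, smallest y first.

√360 = [18; 1,36, …], period ℓ=2 (even) → k=1
a_0=18:  p_0=18·1+0=18,  q_0=18·0+1=1
a_1=1:  p_1=1·18+1=19,  q_1=1·1+0=1
→ (19, 1).  Check: 19²=361, 360·1²=360, difference 1.
(x_2, y_2) = (19·19 + 360·1·1, 19·1 + 1·19) = (721, 38)
(x_3, y_3) = (19·721 + 360·1·38, 19·38 + 1·721) = (27379, 1443)
(x_4, y_4) = (19·27379 + 360·1·1443, 19·1443 + 1·27379) = (1039681, 54796)
(x_5, y_5) = (19·1039681 + 360·1·54796, 19·54796 + 1·1039681) = (39480499, 2080805)

19 1
721 38
27379 1443
1039681 54796
39480499 2080805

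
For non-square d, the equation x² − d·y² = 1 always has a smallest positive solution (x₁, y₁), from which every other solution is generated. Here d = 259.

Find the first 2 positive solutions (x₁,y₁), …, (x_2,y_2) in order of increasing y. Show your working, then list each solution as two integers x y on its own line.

√259 → a₀=16, period (10,1,2,3,4,3,2,1,10,32); ℓ=10 even so k=9
k=0  a_k=16  p_k/q_k = 16/1
…
k=5  a_k=4  p_k/q_k = 7403/460
k=6  a_k=3  p_k/q_k = 23931/1487
k=7  a_k=2  p_k/q_k = 55265/3434
k=8  a_k=1  p_k/q_k = 79196/4921
k=9  a_k=10  p_k/q_k = 847225/52644
→ (847225, 52644).  Check: 847225²=717790200625, 259·52644²=717790200624, difference 1.
(847225+52644√259)^2 = 1435580401249 + 89202625800√259

847225 52644
1435580401249 89202625800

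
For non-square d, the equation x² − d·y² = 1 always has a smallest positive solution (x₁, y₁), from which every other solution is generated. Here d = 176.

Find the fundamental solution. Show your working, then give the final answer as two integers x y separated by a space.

√176 = [13; 3,1,3,26, …], period ℓ=4 (even) → k=3
i=0: a=13 ⇒ p=13, q=1
…
i=2: a=1 ⇒ p=53, q=4
i=3: a=3 ⇒ p=199, q=15
fundamental: x₁=199, y₁=15  (since 39601 − 176·225 = 1)

199 15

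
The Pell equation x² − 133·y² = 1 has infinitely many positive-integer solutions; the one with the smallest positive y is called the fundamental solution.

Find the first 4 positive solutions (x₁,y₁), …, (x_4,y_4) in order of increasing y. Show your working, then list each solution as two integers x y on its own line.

2588599 224460
13401689565601 1162073863080
69383200415647777399 6016286479789825380
359210566425477440164982401 31147506330593762303822160

√133 → a₀=11, period (1,1,7,5,1,…,1,1,22); ℓ=16 even so k=15
a_0=11:  p_0=11·1+0=11,  q_0=11·0+1=1
…
a_2=1:  p_2=1·12+11=23,  q_2=1·1+1=2
a_3=7:  p_3=7·23+12=173,  q_3=7·2+1=15
a_4=5:  p_4=5·173+23=888,  q_4=5·15+2=77
a_5=1:  p_5=1·888+173=1061,  q_5=1·77+15=92
…
a_7=1:  p_7=1·1949+1061=3010,  q_7=1·169+92=261
a_8=2:  p_8=2·3010+1949=7969,  q_8=2·261+169=691
…
a_10=1:  p_10=1·10979+7969=18948,  q_10=1·952+691=1643
…
a_12=5:  p_12=5·29927+18948=168583,  q_12=5·2595+1643=14618
a_13=7:  p_13=7·168583+29927=1210008,  q_13=7·14618+2595=104921
a_14=1:  p_14=1·1210008+168583=1378591,  q_14=1·104921+14618=119539
a_15=1:  p_15=1·1378591+1210008=2588599,  q_15=1·119539+104921=224460
→ (2588599, 224460).  Check: 2588599²=6700844782801, 133·224460²=6700844782800, difference 1.
k=2:  x_2 = 2588599·2588599+133·224460·224460 = 13401689565601,  y_2 = 2588599·224460+224460·2588599 = 1162073863080
k=3:  x_3 = 2588599·13401689565601+133·224460·1162073863080 = 69383200415647777399,  y_3 = 2588599·1162073863080+224460·13401689565601 = 6016286479789825380
k=4:  x_4 = 2588599·69383200415647777399+133·224460·6016286479789825380 = 359210566425477440164982401,  y_4 = 2588599·6016286479789825380+224460·69383200415647777399 = 31147506330593762303822160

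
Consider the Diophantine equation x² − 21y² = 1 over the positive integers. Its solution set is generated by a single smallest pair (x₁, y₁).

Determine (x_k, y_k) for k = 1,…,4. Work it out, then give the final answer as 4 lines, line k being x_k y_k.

55 12
6049 1320
665335 145188
73180801 15969360

√21 = [4; 1,1,2,1,1,8, …], period ℓ=6 (even) → k=5
a_0=4:  p_0=4·1+0=4,  q_0=4·0+1=1
a_1=1:  p_1=1·4+1=5,  q_1=1·1+0=1
…
a_3=2:  p_3=2·9+5=23,  q_3=2·2+1=5
a_4=1:  p_4=1·23+9=32,  q_4=1·5+2=7
a_5=1:  p_5=1·32+23=55,  q_5=1·7+5=12
→ (55, 12).  Check: 55²=3025, 21·12²=3024, difference 1.
k=2:  x_2 = 55·55+21·12·12 = 6049,  y_2 = 55·12+12·55 = 1320
k=3:  x_3 = 55·6049+21·12·1320 = 665335,  y_3 = 55·1320+12·6049 = 145188
k=4:  x_4 = 55·665335+21·12·145188 = 73180801,  y_4 = 55·145188+12·665335 = 15969360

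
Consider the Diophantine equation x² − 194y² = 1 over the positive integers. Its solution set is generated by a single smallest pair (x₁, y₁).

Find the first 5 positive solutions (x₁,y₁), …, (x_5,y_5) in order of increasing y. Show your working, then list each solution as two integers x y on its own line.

[13; 1,12,1,26] for √194; ℓ=4 ⇒ convergent index 3
step 0: (13, 1)  from 13·(1,0) + (0,1)
step 1: (14, 1)  from 1·(13,1) + (1,0)
step 2: (181, 13)  from 12·(14,1) + (13,1)
step 3: (195, 14)  from 1·(181,13) + (14,1)
→ (195, 14).  Check: 195²=38025, 194·14²=38024, difference 1.
(x_2, y_2) = (195·195 + 194·14·14, 195·14 + 14·195) = (76049, 5460)
(x_3, y_3) = (195·76049 + 194·14·5460, 195·5460 + 14·76049) = (29658915, 2129386)
(x_4, y_4) = (195·29658915 + 194·14·2129386, 195·2129386 + 14·29658915) = (11566900801, 830455080)
(x_5, y_5) = (195·11566900801 + 194·14·830455080, 195·830455080 + 14·11566900801) = (4511061653475, 323875351814)

195 14
76049 5460
29658915 2129386
11566900801 830455080
4511061653475 323875351814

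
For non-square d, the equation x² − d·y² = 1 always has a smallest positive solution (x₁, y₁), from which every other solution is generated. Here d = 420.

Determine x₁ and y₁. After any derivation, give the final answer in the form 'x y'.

[20; 2,40] for √420; ℓ=2 ⇒ convergent index 1
k=0  a_k=20  p_k/q_k = 20/1
k=1  a_k=2  p_k/q_k = 41/2
(x₁, y₁) = (41, 2);  41² − 420·2² = 1 ✓

41 2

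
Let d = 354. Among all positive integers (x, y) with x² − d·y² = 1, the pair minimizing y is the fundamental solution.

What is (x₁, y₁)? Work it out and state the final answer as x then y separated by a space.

258065 13716

√354 → a₀=18, period (1,4,2,2,18,2,2,4,1,36); ℓ=10 even so k=9
i=0: a=18 ⇒ p=18, q=1
…
i=4: a=2 ⇒ p=508, q=27
…
i=6: a=2 ⇒ p=19210, q=1021
…
i=8: a=4 ⇒ p=210294, q=11177
i=9: a=1 ⇒ p=258065, q=13716
→ (258065, 13716).  Check: 258065²=66597544225, 354·13716²=66597544224, difference 1.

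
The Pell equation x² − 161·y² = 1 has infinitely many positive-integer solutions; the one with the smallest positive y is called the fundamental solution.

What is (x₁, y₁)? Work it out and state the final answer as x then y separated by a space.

11775 928

d=161: √d = [12; 1,2,4,1,2,1,4,2,1,24] (ℓ=10, even), read p_9/q_9
a_0=12:  p_0=12·1+0=12,  q_0=12·0+1=1
a_1=1:  p_1=1·12+1=13,  q_1=1·1+0=1
a_2=2:  p_2=2·13+12=38,  q_2=2·1+1=3
…
a_5=2:  p_5=2·203+165=571,  q_5=2·16+13=45
a_6=1:  p_6=1·571+203=774,  q_6=1·45+16=61
a_7=4:  p_7=4·774+571=3667,  q_7=4·61+45=289
a_8=2:  p_8=2·3667+774=8108,  q_8=2·289+61=639
a_9=1:  p_9=1·8108+3667=11775,  q_9=1·639+289=928
→ (11775, 928).  Check: 11775²=138650625, 161·928²=138650624, difference 1.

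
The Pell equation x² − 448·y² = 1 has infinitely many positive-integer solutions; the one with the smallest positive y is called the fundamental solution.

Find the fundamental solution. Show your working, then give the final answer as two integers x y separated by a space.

127 6

√448 → a₀=21, period (6,42); ℓ=2 even so k=1
a_0=21:  p_0=21·1+0=21,  q_0=21·0+1=1
a_1=6:  p_1=6·21+1=127,  q_1=6·1+0=6
(x₁, y₁) = (127, 6);  127² − 448·6² = 1 ✓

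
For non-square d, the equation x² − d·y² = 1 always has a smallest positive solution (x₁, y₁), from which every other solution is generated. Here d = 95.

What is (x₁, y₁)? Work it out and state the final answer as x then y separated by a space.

39 4

d=95: √d = [9; 1,2,1,18] (ℓ=4, even), read p_3/q_3
k=0  a_k=9  p_k/q_k = 9/1
k=1  a_k=1  p_k/q_k = 10/1
k=2  a_k=2  p_k/q_k = 29/3
k=3  a_k=1  p_k/q_k = 39/4
(x₁, y₁) = (39, 4);  39² − 95·4² = 1 ✓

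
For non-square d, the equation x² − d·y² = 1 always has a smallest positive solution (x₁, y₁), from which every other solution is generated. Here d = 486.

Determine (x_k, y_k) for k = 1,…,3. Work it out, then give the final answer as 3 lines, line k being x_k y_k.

d=486: √d = [22; 22,44] (ℓ=2, even), read p_1/q_1
i=0: a=22 ⇒ p=22, q=1
i=1: a=22 ⇒ p=485, q=22
(x₁, y₁) = (485, 22);  485² − 486·22² = 1 ✓
(x_2, y_2) = (485·485 + 486·22·22, 485·22 + 22·485) = (470449, 21340)
(x_3, y_3) = (485·470449 + 486·22·21340, 485·21340 + 22·470449) = (456335045, 20699778)

485 22
470449 21340
456335045 20699778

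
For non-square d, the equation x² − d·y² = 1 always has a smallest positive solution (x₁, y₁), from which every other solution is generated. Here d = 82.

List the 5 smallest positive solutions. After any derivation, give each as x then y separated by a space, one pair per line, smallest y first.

√82 = [9; 18, …], period ℓ=1 (odd) → k=1
step 0: (9, 1)  from 9·(1,0) + (0,1)
step 1: (163, 18)  from 18·(9,1) + (1,0)
fundamental: x₁=163, y₁=18  (since 26569 − 82·324 = 1)
k=2:  x_2 = 163·163+82·18·18 = 53137,  y_2 = 163·18+18·163 = 5868
k=3:  x_3 = 163·53137+82·18·5868 = 17322499,  y_3 = 163·5868+18·53137 = 1912950
k=4:  x_4 = 163·17322499+82·18·1912950 = 5647081537,  y_4 = 163·1912950+18·17322499 = 623615832
k=5:  x_5 = 163·5647081537+82·18·623615832 = 1840931258563,  y_5 = 163·623615832+18·5647081537 = 203296848282

163 18
53137 5868
17322499 1912950
5647081537 623615832
1840931258563 203296848282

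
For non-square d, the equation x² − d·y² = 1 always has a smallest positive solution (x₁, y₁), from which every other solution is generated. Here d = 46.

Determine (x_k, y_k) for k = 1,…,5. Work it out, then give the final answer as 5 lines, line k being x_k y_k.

√46 → a₀=6, period (1,3,1,1,2,6,2,1,1,3,1,12); ℓ=12 even so k=11
step 0: (6, 1)  from 6·(1,0) + (0,1)
…
step 2: (27, 4)  from 3·(7,1) + (6,1)
…
step 7: (2150, 317)  from 2·(997,147) + (156,23)
…
step 10: (19038, 2807)  from 3·(5297,781) + (3147,464)
step 11: (24335, 3588)  from 1·(19038,2807) + (5297,781)
→ (24335, 3588).  Check: 24335²=592192225, 46·3588²=592192224, difference 1.
n=2: (24335,3588)∘(24335,3588) = (24335·24335+46·3588·3588, 24335·3588+3588·24335) = (1184384449,174627960)
n=3: (1184384449,174627960)∘(24335,3588) = (24335·1184384449+46·3588·174627960, 24335·174627960+3588·1184384449) = (57643991108495,8499142809612)
n=4: (57643991108495,8499142809612)∘(24335,3588) = (24335·57643991108495+46·3588·8499142809612, 24335·8499142809612+3588·57643991108495) = (2805533046066067201,413653280369188080)
n=5: (2805533046066067201,413653280369188080)∘(24335,3588) = (24335·2805533046066067201+46·3588·413653280369188080, 24335·413653280369188080+3588·2805533046066067201) = (136545293294391499564175,20132505147069241043988)

24335 3588
1184384449 174627960
57643991108495 8499142809612
2805533046066067201 413653280369188080
136545293294391499564175 20132505147069241043988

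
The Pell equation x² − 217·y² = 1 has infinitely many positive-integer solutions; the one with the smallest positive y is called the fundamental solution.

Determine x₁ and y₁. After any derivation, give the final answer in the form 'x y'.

3844063 260952

√217 → a₀=14, period (1,2,1,2,1,…,2,1,28); ℓ=16 even so k=15
k=0  a_k=14  p_k/q_k = 14/1
k=1  a_k=1  p_k/q_k = 15/1
k=2  a_k=2  p_k/q_k = 44/3
k=3  a_k=1  p_k/q_k = 59/4
k=4  a_k=2  p_k/q_k = 162/11
k=5  a_k=1  p_k/q_k = 221/15
k=6  a_k=1  p_k/q_k = 383/26
k=7  a_k=9  p_k/q_k = 3668/249
…
k=9  a_k=9  p_k/q_k = 139163/9447
…
k=11  a_k=1  p_k/q_k = 293381/19916
k=12  a_k=2  p_k/q_k = 740980/50301
k=13  a_k=1  p_k/q_k = 1034361/70217
k=14  a_k=2  p_k/q_k = 2809702/190735
k=15  a_k=1  p_k/q_k = 3844063/260952
fundamental: x₁=3844063, y₁=260952  (since 14776820347969 − 217·68095946304 = 1)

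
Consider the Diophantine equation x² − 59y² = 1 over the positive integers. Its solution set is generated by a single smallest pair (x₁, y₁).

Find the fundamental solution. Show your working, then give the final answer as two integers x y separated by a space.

530 69

√59 → a₀=7, period (1,2,7,2,1,14); ℓ=6 even so k=5
a_0=7:  p_0=7·1+0=7,  q_0=7·0+1=1
…
a_2=2:  p_2=2·8+7=23,  q_2=2·1+1=3
…
a_4=2:  p_4=2·169+23=361,  q_4=2·22+3=47
a_5=1:  p_5=1·361+169=530,  q_5=1·47+22=69
fundamental: x₁=530, y₁=69  (since 280900 − 59·4761 = 1)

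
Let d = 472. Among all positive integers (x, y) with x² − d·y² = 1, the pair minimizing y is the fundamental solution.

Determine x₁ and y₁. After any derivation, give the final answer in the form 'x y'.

[21; 1,2,1,1,1,…,2,1,42] for √472; ℓ=14 ⇒ convergent index 13
k=0  a_k=21  p_k/q_k = 21/1
…
k=2  a_k=2  p_k/q_k = 65/3
k=3  a_k=1  p_k/q_k = 87/4
…
k=5  a_k=1  p_k/q_k = 239/11
k=6  a_k=4  p_k/q_k = 1108/51
k=7  a_k=5  p_k/q_k = 5779/266
k=8  a_k=4  p_k/q_k = 24224/1115
k=9  a_k=1  p_k/q_k = 30003/1381
…
k=11  a_k=1  p_k/q_k = 84230/3877
k=12  a_k=2  p_k/q_k = 222687/10250
k=13  a_k=1  p_k/q_k = 306917/14127
(x₁, y₁) = (306917, 14127);  306917² − 472·14127² = 1 ✓

306917 14127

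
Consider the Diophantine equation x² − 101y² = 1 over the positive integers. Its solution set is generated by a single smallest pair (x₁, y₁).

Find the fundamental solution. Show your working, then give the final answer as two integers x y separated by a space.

201 20

[10; 20] for √101; ℓ=1 ⇒ convergent index 1
k=0  a_k=10  p_k/q_k = 10/1
k=1  a_k=20  p_k/q_k = 201/20
fundamental: x₁=201, y₁=20  (since 40401 − 101·400 = 1)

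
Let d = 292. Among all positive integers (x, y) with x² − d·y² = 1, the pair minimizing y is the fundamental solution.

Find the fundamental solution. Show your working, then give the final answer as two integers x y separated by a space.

2281249 133500

√292 = [17; 11,2,1,3,8,3,1,2,11,34, …], period ℓ=10 (even) → k=9
k=0  a_k=17  p_k/q_k = 17/1
k=1  a_k=11  p_k/q_k = 188/11
k=2  a_k=2  p_k/q_k = 393/23
k=3  a_k=1  p_k/q_k = 581/34
…
k=5  a_k=8  p_k/q_k = 17669/1034
k=6  a_k=3  p_k/q_k = 55143/3227
k=7  a_k=1  p_k/q_k = 72812/4261
k=8  a_k=2  p_k/q_k = 200767/11749
k=9  a_k=11  p_k/q_k = 2281249/133500
(x₁, y₁) = (2281249, 133500);  2281249² − 292·133500² = 1 ✓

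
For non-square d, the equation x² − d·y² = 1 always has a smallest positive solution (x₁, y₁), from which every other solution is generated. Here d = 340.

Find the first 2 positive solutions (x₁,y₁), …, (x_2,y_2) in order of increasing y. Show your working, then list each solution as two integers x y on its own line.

[18; 2,3,1,1,1,…,3,2,36] for √340; ℓ=14 ⇒ convergent index 13
k=0  a_k=18  p_k/q_k = 18/1
…
k=3  a_k=1  p_k/q_k = 166/9
…
k=12  a_k=3  p_k/q_k = 125478/6805
k=13  a_k=2  p_k/q_k = 285769/15498
fundamental: x₁=285769, y₁=15498  (since 81663921361 − 340·240188004 = 1)
k=2:  x_2 = 285769·285769+340·15498·15498 = 163327842721,  y_2 = 285769·15498+15498·285769 = 8857695924

285769 15498
163327842721 8857695924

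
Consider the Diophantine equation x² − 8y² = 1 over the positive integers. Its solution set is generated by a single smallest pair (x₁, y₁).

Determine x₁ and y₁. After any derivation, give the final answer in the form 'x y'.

d=8: √d = [2; 1,4] (ℓ=2, even), read p_1/q_1
a_0=2:  p_0=2·1+0=2,  q_0=2·0+1=1
a_1=1:  p_1=1·2+1=3,  q_1=1·1+0=1
→ (3, 1).  Check: 3²=9, 8·1²=8, difference 1.

3 1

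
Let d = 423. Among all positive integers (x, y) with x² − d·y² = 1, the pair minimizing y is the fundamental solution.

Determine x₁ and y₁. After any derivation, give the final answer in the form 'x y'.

4607 224

[20; 1,1,3,4,3,1,1,40] for √423; ℓ=8 ⇒ convergent index 7
step 0: (20, 1)  from 20·(1,0) + (0,1)
…
step 3: (144, 7)  from 3·(41,2) + (21,1)
step 4: (617, 30)  from 4·(144,7) + (41,2)
…
step 6: (2612, 127)  from 1·(1995,97) + (617,30)
step 7: (4607, 224)  from 1·(2612,127) + (1995,97)
→ (4607, 224).  Check: 4607²=21224449, 423·224²=21224448, difference 1.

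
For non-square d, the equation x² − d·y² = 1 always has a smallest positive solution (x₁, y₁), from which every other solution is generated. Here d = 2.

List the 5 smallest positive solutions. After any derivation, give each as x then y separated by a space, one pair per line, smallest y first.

[1; 2] for √2; ℓ=1 ⇒ convergent index 1
a_0=1:  p_0=1·1+0=1,  q_0=1·0+1=1
a_1=2:  p_1=2·1+1=3,  q_1=2·1+0=2
fundamental: x₁=3, y₁=2  (since 9 − 2·4 = 1)
(x_2, y_2) = (3·3 + 2·2·2, 3·2 + 2·3) = (17, 12)
(x_3, y_3) = (3·17 + 2·2·12, 3·12 + 2·17) = (99, 70)
(x_4, y_4) = (3·99 + 2·2·70, 3·70 + 2·99) = (577, 408)
(x_5, y_5) = (3·577 + 2·2·408, 3·408 + 2·577) = (3363, 2378)

3 2
17 12
99 70
577 408
3363 2378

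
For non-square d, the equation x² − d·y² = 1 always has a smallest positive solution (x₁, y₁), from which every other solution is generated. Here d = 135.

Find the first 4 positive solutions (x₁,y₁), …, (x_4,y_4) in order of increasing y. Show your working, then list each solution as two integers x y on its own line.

244 21
119071 10248
58106404 5001003
28355806081 2440479216

d=135: √d = [11; 1,1,1,1,1,1,1,22] (ℓ=8, even), read p_7/q_7
step 0: (11, 1)  from 11·(1,0) + (0,1)
step 1: (12, 1)  from 1·(11,1) + (1,0)
step 2: (23, 2)  from 1·(12,1) + (11,1)
step 3: (35, 3)  from 1·(23,2) + (12,1)
step 4: (58, 5)  from 1·(35,3) + (23,2)
…
step 6: (151, 13)  from 1·(93,8) + (58,5)
step 7: (244, 21)  from 1·(151,13) + (93,8)
→ (244, 21).  Check: 244²=59536, 135·21²=59535, difference 1.
k=2:  x_2 = 244·244+135·21·21 = 119071,  y_2 = 244·21+21·244 = 10248
k=3:  x_3 = 244·119071+135·21·10248 = 58106404,  y_3 = 244·10248+21·119071 = 5001003
k=4:  x_4 = 244·58106404+135·21·5001003 = 28355806081,  y_4 = 244·5001003+21·58106404 = 2440479216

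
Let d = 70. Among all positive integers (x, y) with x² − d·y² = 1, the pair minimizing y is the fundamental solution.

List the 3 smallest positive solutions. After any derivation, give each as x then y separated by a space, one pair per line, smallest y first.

√70 → a₀=8, period (2,1,2,1,2,16); ℓ=6 even so k=5
k=0  a_k=8  p_k/q_k = 8/1
…
k=3  a_k=2  p_k/q_k = 67/8
k=4  a_k=1  p_k/q_k = 92/11
k=5  a_k=2  p_k/q_k = 251/30
(x₁, y₁) = (251, 30);  251² − 70·30² = 1 ✓
k=2:  x_2 = 251·251+70·30·30 = 126001,  y_2 = 251·30+30·251 = 15060
k=3:  x_3 = 251·126001+70·30·15060 = 63252251,  y_3 = 251·15060+30·126001 = 7560090

251 30
126001 15060
63252251 7560090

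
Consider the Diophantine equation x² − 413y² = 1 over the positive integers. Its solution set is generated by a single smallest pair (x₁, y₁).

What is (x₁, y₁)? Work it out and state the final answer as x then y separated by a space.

113399 5580

d=413: √d = [20; 3,9,1,4,1,9,3,40] (ℓ=8, even), read p_7/q_7
k=0  a_k=20  p_k/q_k = 20/1
k=1  a_k=3  p_k/q_k = 61/3
k=2  a_k=9  p_k/q_k = 569/28
k=3  a_k=1  p_k/q_k = 630/31
…
k=5  a_k=1  p_k/q_k = 3719/183
k=6  a_k=9  p_k/q_k = 36560/1799
k=7  a_k=3  p_k/q_k = 113399/5580
fundamental: x₁=113399, y₁=5580  (since 12859333201 − 413·31136400 = 1)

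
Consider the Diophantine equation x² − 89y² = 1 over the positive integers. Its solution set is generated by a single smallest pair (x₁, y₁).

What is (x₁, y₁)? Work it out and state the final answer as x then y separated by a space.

500001 53000

[9; 2,3,3,2,18] for √89; ℓ=5 ⇒ convergent index 9
i=0: a=9 ⇒ p=9, q=1
i=1: a=2 ⇒ p=19, q=2
…
i=7: a=3 ⇒ p=66019, q=6998
i=8: a=3 ⇒ p=216991, q=23001
i=9: a=2 ⇒ p=500001, q=53000
fundamental: x₁=500001, y₁=53000  (since 250001000001 − 89·2809000000 = 1)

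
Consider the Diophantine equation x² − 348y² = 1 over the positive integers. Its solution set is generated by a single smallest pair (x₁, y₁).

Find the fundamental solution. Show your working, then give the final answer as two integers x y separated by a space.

1567 84

√348 → a₀=18, period (1,1,1,8,1,1,1,36); ℓ=8 even so k=7
k=0  a_k=18  p_k/q_k = 18/1
…
k=2  a_k=1  p_k/q_k = 37/2
k=3  a_k=1  p_k/q_k = 56/3
…
k=5  a_k=1  p_k/q_k = 541/29
k=6  a_k=1  p_k/q_k = 1026/55
k=7  a_k=1  p_k/q_k = 1567/84
fundamental: x₁=1567, y₁=84  (since 2455489 − 348·7056 = 1)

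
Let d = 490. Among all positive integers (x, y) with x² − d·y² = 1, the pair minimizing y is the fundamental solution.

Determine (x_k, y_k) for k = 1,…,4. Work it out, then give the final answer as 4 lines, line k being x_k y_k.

1039681 46968
2161873163521 97663474416
4495316905044313921 203077717488555624
9347391150304592810234881 422272088792340335957472

√490 = [22; 7,2,1,4,4,4,1,2,7,44, …], period ℓ=10 (even) → k=9
a_0=22:  p_0=22·1+0=22,  q_0=22·0+1=1
a_1=7:  p_1=7·22+1=155,  q_1=7·1+0=7
a_2=2:  p_2=2·155+22=332,  q_2=2·7+1=15
a_3=1:  p_3=1·332+155=487,  q_3=1·15+7=22
a_4=4:  p_4=4·487+332=2280,  q_4=4·22+15=103
…
a_8=2:  p_8=2·50315+40708=141338,  q_8=2·2273+1839=6385
a_9=7:  p_9=7·141338+50315=1039681,  q_9=7·6385+2273=46968
(x₁, y₁) = (1039681, 46968);  1039681² − 490·46968² = 1 ✓
n=2: (1039681,46968)∘(1039681,46968) = (1039681·1039681+490·46968·46968, 1039681·46968+46968·1039681) = (2161873163521,97663474416)
n=3: (2161873163521,97663474416)∘(1039681,46968) = (1039681·2161873163521+490·46968·97663474416, 1039681·97663474416+46968·2161873163521) = (4495316905044313921,203077717488555624)
n=4: (4495316905044313921,203077717488555624)∘(1039681,46968) = (1039681·4495316905044313921+490·46968·203077717488555624, 1039681·203077717488555624+46968·4495316905044313921) = (9347391150304592810234881,422272088792340335957472)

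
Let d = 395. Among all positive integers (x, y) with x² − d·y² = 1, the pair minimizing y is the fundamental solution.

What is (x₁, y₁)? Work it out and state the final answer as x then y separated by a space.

159 8

d=395: √d = [19; 1,6,1,38] (ℓ=4, even), read p_3/q_3
k=0  a_k=19  p_k/q_k = 19/1
…
k=2  a_k=6  p_k/q_k = 139/7
k=3  a_k=1  p_k/q_k = 159/8
(x₁, y₁) = (159, 8);  159² − 395·8² = 1 ✓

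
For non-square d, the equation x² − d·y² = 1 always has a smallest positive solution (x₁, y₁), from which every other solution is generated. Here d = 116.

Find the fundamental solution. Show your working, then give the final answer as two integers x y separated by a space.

9801 910

√116 = [10; 1,3,2,1,4,1,2,3,1,20, …], period ℓ=10 (even) → k=9
a_0=10:  p_0=10·1+0=10,  q_0=10·0+1=1
a_1=1:  p_1=1·10+1=11,  q_1=1·1+0=1
a_2=3:  p_2=3·11+10=43,  q_2=3·1+1=4
a_3=2:  p_3=2·43+11=97,  q_3=2·4+1=9
a_4=1:  p_4=1·97+43=140,  q_4=1·9+4=13
a_5=4:  p_5=4·140+97=657,  q_5=4·13+9=61
…
a_7=2:  p_7=2·797+657=2251,  q_7=2·74+61=209
a_8=3:  p_8=3·2251+797=7550,  q_8=3·209+74=701
a_9=1:  p_9=1·7550+2251=9801,  q_9=1·701+209=910
(x₁, y₁) = (9801, 910);  9801² − 116·910² = 1 ✓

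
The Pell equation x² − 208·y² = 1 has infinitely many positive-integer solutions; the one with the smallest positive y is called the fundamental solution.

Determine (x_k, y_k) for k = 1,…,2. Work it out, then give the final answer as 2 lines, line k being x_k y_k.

649 45
842401 58410

√208 = [14; 2,2,1,2,2,28, …], period ℓ=6 (even) → k=5
a_0=14:  p_0=14·1+0=14,  q_0=14·0+1=1
…
a_4=2:  p_4=2·101+72=274,  q_4=2·7+5=19
a_5=2:  p_5=2·274+101=649,  q_5=2·19+7=45
→ (649, 45).  Check: 649²=421201, 208·45²=421200, difference 1.
(x_2, y_2) = (649·649 + 208·45·45, 649·45 + 45·649) = (842401, 58410)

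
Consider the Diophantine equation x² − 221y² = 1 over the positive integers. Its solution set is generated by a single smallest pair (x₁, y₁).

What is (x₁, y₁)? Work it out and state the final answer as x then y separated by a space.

1665 112

√221 → a₀=14, period (1,6,2,6,1,28); ℓ=6 even so k=5
k=0  a_k=14  p_k/q_k = 14/1
…
k=2  a_k=6  p_k/q_k = 104/7
…
k=4  a_k=6  p_k/q_k = 1442/97
k=5  a_k=1  p_k/q_k = 1665/112
→ (1665, 112).  Check: 1665²=2772225, 221·112²=2772224, difference 1.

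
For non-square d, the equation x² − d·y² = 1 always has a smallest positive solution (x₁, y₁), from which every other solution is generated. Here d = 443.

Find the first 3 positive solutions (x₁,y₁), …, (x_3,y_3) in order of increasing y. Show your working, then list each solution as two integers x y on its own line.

442 21
390727 18564
345402226 16410555

√443 → a₀=21, period (21,42); ℓ=2 even so k=1
step 0: (21, 1)  from 21·(1,0) + (0,1)
step 1: (442, 21)  from 21·(21,1) + (1,0)
→ (442, 21).  Check: 442²=195364, 443·21²=195363, difference 1.
n=2: (442,21)∘(442,21) = (442·442+443·21·21, 442·21+21·442) = (390727,18564)
n=3: (390727,18564)∘(442,21) = (442·390727+443·21·18564, 442·18564+21·390727) = (345402226,16410555)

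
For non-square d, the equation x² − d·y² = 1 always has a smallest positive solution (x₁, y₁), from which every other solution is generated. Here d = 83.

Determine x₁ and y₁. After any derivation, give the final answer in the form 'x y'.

[9; 9,18] for √83; ℓ=2 ⇒ convergent index 1
a_0=9:  p_0=9·1+0=9,  q_0=9·0+1=1
a_1=9:  p_1=9·9+1=82,  q_1=9·1+0=9
(x₁, y₁) = (82, 9);  82² − 83·9² = 1 ✓

82 9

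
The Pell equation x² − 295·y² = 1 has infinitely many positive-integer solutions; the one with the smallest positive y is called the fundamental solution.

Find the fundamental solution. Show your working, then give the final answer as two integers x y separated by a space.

[17; 5,1,2,3,2,6,2,3,2,1,5,34] for √295; ℓ=12 ⇒ convergent index 11
i=0: a=17 ⇒ p=17, q=1
i=1: a=5 ⇒ p=86, q=5
i=2: a=1 ⇒ p=103, q=6
…
i=4: a=3 ⇒ p=979, q=57
i=5: a=2 ⇒ p=2250, q=131
i=6: a=6 ⇒ p=14479, q=843
i=7: a=2 ⇒ p=31208, q=1817
…
i=9: a=2 ⇒ p=247414, q=14405
i=10: a=1 ⇒ p=355517, q=20699
i=11: a=5 ⇒ p=2024999, q=117900
(x₁, y₁) = (2024999, 117900);  2024999² − 295·117900² = 1 ✓

2024999 117900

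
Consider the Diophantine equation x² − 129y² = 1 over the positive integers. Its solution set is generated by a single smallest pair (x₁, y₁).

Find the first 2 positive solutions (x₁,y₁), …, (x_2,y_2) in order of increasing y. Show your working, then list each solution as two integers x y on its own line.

√129 → a₀=11, period (2,1,3,1,6,1,3,1,2,22); ℓ=10 even so k=9
i=0: a=11 ⇒ p=11, q=1
i=1: a=2 ⇒ p=23, q=2
…
i=8: a=1 ⇒ p=6031, q=531
i=9: a=2 ⇒ p=16855, q=1484
→ (16855, 1484).  Check: 16855²=284091025, 129·1484²=284091024, difference 1.
(x_2, y_2) = (16855·16855 + 129·1484·1484, 16855·1484 + 1484·16855) = (568182049, 50025640)

16855 1484
568182049 50025640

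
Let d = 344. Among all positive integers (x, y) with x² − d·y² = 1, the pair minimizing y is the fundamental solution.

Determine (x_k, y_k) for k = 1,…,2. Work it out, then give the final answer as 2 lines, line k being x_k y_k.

d=344: √d = [18; 1,1,4,1,3,1,4,1,1,36] (ℓ=10, even), read p_9/q_9
k=0  a_k=18  p_k/q_k = 18/1
…
k=2  a_k=1  p_k/q_k = 37/2
k=3  a_k=4  p_k/q_k = 167/9
…
k=6  a_k=1  p_k/q_k = 983/53
…
k=8  a_k=1  p_k/q_k = 5694/307
k=9  a_k=1  p_k/q_k = 10405/561
(x₁, y₁) = (10405, 561);  10405² − 344·561² = 1 ✓
n=2: (10405,561)∘(10405,561) = (10405·10405+344·561·561, 10405·561+561·10405) = (216528049,11674410)

10405 561
216528049 11674410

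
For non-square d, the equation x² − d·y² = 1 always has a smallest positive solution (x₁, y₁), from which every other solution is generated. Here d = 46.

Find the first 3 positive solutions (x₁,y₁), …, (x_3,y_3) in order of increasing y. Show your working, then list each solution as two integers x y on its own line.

[6; 1,3,1,1,2,6,2,1,1,3,1,12] for √46; ℓ=12 ⇒ convergent index 11
a_0=6:  p_0=6·1+0=6,  q_0=6·0+1=1
…
a_3=1:  p_3=1·27+7=34,  q_3=1·4+1=5
…
a_7=2:  p_7=2·997+156=2150,  q_7=2·147+23=317
…
a_9=1:  p_9=1·3147+2150=5297,  q_9=1·464+317=781
a_10=3:  p_10=3·5297+3147=19038,  q_10=3·781+464=2807
a_11=1:  p_11=1·19038+5297=24335,  q_11=1·2807+781=3588
(x₁, y₁) = (24335, 3588);  24335² − 46·3588² = 1 ✓
(x_2, y_2) = (24335·24335 + 46·3588·3588, 24335·3588 + 3588·24335) = (1184384449, 174627960)
(x_3, y_3) = (24335·1184384449 + 46·3588·174627960, 24335·174627960 + 3588·1184384449) = (57643991108495, 8499142809612)

24335 3588
1184384449 174627960
57643991108495 8499142809612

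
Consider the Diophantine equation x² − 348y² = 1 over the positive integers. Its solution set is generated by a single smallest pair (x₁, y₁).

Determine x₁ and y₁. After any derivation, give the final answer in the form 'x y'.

d=348: √d = [18; 1,1,1,8,1,1,1,36] (ℓ=8, even), read p_7/q_7
a_0=18:  p_0=18·1+0=18,  q_0=18·0+1=1
a_1=1:  p_1=1·18+1=19,  q_1=1·1+0=1
…
a_6=1:  p_6=1·541+485=1026,  q_6=1·29+26=55
a_7=1:  p_7=1·1026+541=1567,  q_7=1·55+29=84
→ (1567, 84).  Check: 1567²=2455489, 348·84²=2455488, difference 1.

1567 84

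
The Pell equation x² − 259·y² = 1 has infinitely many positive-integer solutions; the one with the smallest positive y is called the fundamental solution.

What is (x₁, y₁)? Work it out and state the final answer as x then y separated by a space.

√259 = [16; 10,1,2,3,4,3,2,1,10,32, …], period ℓ=10 (even) → k=9
i=0: a=16 ⇒ p=16, q=1
…
i=6: a=3 ⇒ p=23931, q=1487
i=7: a=2 ⇒ p=55265, q=3434
i=8: a=1 ⇒ p=79196, q=4921
i=9: a=10 ⇒ p=847225, q=52644
→ (847225, 52644).  Check: 847225²=717790200625, 259·52644²=717790200624, difference 1.

847225 52644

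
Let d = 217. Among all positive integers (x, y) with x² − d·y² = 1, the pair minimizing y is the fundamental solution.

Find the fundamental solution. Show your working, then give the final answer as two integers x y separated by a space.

d=217: √d = [14; 1,2,1,2,1,…,2,1,28] (ℓ=16, even), read p_15/q_15
step 0: (14, 1)  from 14·(1,0) + (0,1)
…
step 2: (44, 3)  from 2·(15,1) + (14,1)
step 3: (59, 4)  from 1·(44,3) + (15,1)
…
step 6: (383, 26)  from 1·(221,15) + (162,11)
step 7: (3668, 249)  from 9·(383,26) + (221,15)
…
step 11: (293381, 19916)  from 1·(154218,10469) + (139163,9447)
…
step 14: (2809702, 190735)  from 2·(1034361,70217) + (740980,50301)
step 15: (3844063, 260952)  from 1·(2809702,190735) + (1034361,70217)
fundamental: x₁=3844063, y₁=260952  (since 14776820347969 − 217·68095946304 = 1)

3844063 260952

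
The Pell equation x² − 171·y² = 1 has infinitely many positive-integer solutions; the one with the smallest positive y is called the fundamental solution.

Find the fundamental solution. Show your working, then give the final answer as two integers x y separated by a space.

[13; 13,26] for √171; ℓ=2 ⇒ convergent index 1
i=0: a=13 ⇒ p=13, q=1
i=1: a=13 ⇒ p=170, q=13
(x₁, y₁) = (170, 13);  170² − 171·13² = 1 ✓

170 13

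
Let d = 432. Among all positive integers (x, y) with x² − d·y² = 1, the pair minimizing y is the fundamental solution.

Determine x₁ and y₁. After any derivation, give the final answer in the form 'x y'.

1351 65

√432 → a₀=20, period (1,3,1,1,1,3,1,40); ℓ=8 even so k=7
k=0  a_k=20  p_k/q_k = 20/1
…
k=2  a_k=3  p_k/q_k = 83/4
k=3  a_k=1  p_k/q_k = 104/5
k=4  a_k=1  p_k/q_k = 187/9
…
k=6  a_k=3  p_k/q_k = 1060/51
k=7  a_k=1  p_k/q_k = 1351/65
→ (1351, 65).  Check: 1351²=1825201, 432·65²=1825200, difference 1.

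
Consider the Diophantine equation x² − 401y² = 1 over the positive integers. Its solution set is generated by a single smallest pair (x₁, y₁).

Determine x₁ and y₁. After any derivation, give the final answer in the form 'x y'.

801 40

√401 = [20; 40, …], period ℓ=1 (odd) → k=1
k=0  a_k=20  p_k/q_k = 20/1
k=1  a_k=40  p_k/q_k = 801/40
→ (801, 40).  Check: 801²=641601, 401·40²=641600, difference 1.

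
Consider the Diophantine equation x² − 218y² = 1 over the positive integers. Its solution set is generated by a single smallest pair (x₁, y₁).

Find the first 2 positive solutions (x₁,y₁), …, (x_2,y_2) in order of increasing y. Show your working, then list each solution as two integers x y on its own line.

126003 8534
31753512017 2150619204

[14; 1,3,3,1,28] for √218; ℓ=5 ⇒ convergent index 9
k=0  a_k=14  p_k/q_k = 14/1
k=1  a_k=1  p_k/q_k = 15/1
k=2  a_k=3  p_k/q_k = 59/4
…
k=4  a_k=1  p_k/q_k = 251/17
k=5  a_k=28  p_k/q_k = 7220/489
k=6  a_k=1  p_k/q_k = 7471/506
…
k=8  a_k=3  p_k/q_k = 96370/6527
k=9  a_k=1  p_k/q_k = 126003/8534
→ (126003, 8534).  Check: 126003²=15876756009, 218·8534²=15876756008, difference 1.
(x_2, y_2) = (126003·126003 + 218·8534·8534, 126003·8534 + 8534·126003) = (31753512017, 2150619204)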